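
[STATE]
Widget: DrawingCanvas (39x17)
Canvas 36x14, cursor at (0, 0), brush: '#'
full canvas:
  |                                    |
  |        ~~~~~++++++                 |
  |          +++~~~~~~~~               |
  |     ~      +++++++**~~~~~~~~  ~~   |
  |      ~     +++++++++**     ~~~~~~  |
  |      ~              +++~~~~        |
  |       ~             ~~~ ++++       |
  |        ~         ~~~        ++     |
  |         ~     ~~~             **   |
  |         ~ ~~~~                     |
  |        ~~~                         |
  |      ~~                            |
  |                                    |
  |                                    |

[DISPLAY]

+                                      
        ~~~~~++++++                    
          +++~~~~~~~~                  
     ~      +++++++**~~~~~~~~  ~~      
      ~     +++++++++**     ~~~~~~     
      ~              +++~~~~           
       ~             ~~~ ++++          
        ~         ~~~        ++        
         ~     ~~~             **      
         ~ ~~~~                        
        ~~~                            
      ~~                               
                                       
                                       
                                       
                                       
                                       


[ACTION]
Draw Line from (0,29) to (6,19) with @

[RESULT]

+                            @         
        ~~~~~++++++        @@          
          +++~~~~~~~~    @@            
     ~      +++++++**~~~@~~~~  ~~      
      ~     +++++++++*@@    ~~~~~~     
      ~             @@++~~~~           
       ~           @ ~~~ ++++          
        ~         ~~~        ++        
         ~     ~~~             **      
         ~ ~~~~                        
        ~~~                            
      ~~                               
                                       
                                       
                                       
                                       
                                       


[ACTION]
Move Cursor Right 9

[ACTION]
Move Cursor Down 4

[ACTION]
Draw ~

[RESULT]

                             @         
        ~~~~~++++++        @@          
          +++~~~~~~~~    @@            
     ~      +++++++**~~~@~~~~  ~~      
      ~  ~  +++++++++*@@    ~~~~~~     
      ~             @@++~~~~           
       ~           @ ~~~ ++++          
        ~         ~~~        ++        
         ~     ~~~             **      
         ~ ~~~~                        
        ~~~                            
      ~~                               
                                       
                                       
                                       
                                       
                                       


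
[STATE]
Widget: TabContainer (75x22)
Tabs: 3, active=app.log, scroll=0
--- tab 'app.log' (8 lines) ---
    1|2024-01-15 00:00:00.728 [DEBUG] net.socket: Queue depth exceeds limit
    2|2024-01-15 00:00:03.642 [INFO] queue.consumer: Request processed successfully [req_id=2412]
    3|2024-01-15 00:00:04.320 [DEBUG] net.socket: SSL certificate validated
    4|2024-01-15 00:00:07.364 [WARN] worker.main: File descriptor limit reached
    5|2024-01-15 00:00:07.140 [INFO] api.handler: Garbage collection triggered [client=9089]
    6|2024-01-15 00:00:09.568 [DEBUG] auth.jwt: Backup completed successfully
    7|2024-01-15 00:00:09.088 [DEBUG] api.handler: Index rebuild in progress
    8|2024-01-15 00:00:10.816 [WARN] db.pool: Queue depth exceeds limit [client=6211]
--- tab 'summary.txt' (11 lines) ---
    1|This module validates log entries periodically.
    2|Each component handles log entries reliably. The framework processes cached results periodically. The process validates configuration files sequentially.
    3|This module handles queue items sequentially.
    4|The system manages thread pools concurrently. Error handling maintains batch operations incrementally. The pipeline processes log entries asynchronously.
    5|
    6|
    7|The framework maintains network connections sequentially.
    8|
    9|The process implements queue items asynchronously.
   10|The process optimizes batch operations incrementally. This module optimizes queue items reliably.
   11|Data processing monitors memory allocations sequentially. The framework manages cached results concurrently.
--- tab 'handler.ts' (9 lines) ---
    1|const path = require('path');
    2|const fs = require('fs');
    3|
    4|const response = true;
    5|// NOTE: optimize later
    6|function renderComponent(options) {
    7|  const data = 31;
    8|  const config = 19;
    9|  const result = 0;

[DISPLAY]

[app.log]│ summary.txt │ handler.ts                                        
───────────────────────────────────────────────────────────────────────────
2024-01-15 00:00:00.728 [DEBUG] net.socket: Queue depth exceeds limit      
2024-01-15 00:00:03.642 [INFO] queue.consumer: Request processed successful
2024-01-15 00:00:04.320 [DEBUG] net.socket: SSL certificate validated      
2024-01-15 00:00:07.364 [WARN] worker.main: File descriptor limit reached  
2024-01-15 00:00:07.140 [INFO] api.handler: Garbage collection triggered [c
2024-01-15 00:00:09.568 [DEBUG] auth.jwt: Backup completed successfully    
2024-01-15 00:00:09.088 [DEBUG] api.handler: Index rebuild in progress     
2024-01-15 00:00:10.816 [WARN] db.pool: Queue depth exceeds limit [client=6
                                                                           
                                                                           
                                                                           
                                                                           
                                                                           
                                                                           
                                                                           
                                                                           
                                                                           
                                                                           
                                                                           
                                                                           


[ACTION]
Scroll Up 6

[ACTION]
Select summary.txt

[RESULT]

 app.log │[summary.txt]│ handler.ts                                        
───────────────────────────────────────────────────────────────────────────
This module validates log entries periodically.                            
Each component handles log entries reliably. The framework processes cached
This module handles queue items sequentially.                              
The system manages thread pools concurrently. Error handling maintains batc
                                                                           
                                                                           
The framework maintains network connections sequentially.                  
                                                                           
The process implements queue items asynchronously.                         
The process optimizes batch operations incrementally. This module optimizes
Data processing monitors memory allocations sequentially. The framework man
                                                                           
                                                                           
                                                                           
                                                                           
                                                                           
                                                                           
                                                                           
                                                                           
                                                                           


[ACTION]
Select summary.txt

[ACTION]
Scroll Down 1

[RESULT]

 app.log │[summary.txt]│ handler.ts                                        
───────────────────────────────────────────────────────────────────────────
Each component handles log entries reliably. The framework processes cached
This module handles queue items sequentially.                              
The system manages thread pools concurrently. Error handling maintains batc
                                                                           
                                                                           
The framework maintains network connections sequentially.                  
                                                                           
The process implements queue items asynchronously.                         
The process optimizes batch operations incrementally. This module optimizes
Data processing monitors memory allocations sequentially. The framework man
                                                                           
                                                                           
                                                                           
                                                                           
                                                                           
                                                                           
                                                                           
                                                                           
                                                                           
                                                                           


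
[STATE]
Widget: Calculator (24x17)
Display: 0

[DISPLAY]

                       0
┌───┬───┬───┬───┐       
│ 7 │ 8 │ 9 │ ÷ │       
├───┼───┼───┼───┤       
│ 4 │ 5 │ 6 │ × │       
├───┼───┼───┼───┤       
│ 1 │ 2 │ 3 │ - │       
├───┼───┼───┼───┤       
│ 0 │ . │ = │ + │       
├───┼───┼───┼───┤       
│ C │ MC│ MR│ M+│       
└───┴───┴───┴───┘       
                        
                        
                        
                        
                        


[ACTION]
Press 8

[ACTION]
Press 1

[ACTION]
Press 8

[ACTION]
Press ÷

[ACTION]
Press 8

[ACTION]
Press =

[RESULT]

                  102.25
┌───┬───┬───┬───┐       
│ 7 │ 8 │ 9 │ ÷ │       
├───┼───┼───┼───┤       
│ 4 │ 5 │ 6 │ × │       
├───┼───┼───┼───┤       
│ 1 │ 2 │ 3 │ - │       
├───┼───┼───┼───┤       
│ 0 │ . │ = │ + │       
├───┼───┼───┼───┤       
│ C │ MC│ MR│ M+│       
└───┴───┴───┴───┘       
                        
                        
                        
                        
                        


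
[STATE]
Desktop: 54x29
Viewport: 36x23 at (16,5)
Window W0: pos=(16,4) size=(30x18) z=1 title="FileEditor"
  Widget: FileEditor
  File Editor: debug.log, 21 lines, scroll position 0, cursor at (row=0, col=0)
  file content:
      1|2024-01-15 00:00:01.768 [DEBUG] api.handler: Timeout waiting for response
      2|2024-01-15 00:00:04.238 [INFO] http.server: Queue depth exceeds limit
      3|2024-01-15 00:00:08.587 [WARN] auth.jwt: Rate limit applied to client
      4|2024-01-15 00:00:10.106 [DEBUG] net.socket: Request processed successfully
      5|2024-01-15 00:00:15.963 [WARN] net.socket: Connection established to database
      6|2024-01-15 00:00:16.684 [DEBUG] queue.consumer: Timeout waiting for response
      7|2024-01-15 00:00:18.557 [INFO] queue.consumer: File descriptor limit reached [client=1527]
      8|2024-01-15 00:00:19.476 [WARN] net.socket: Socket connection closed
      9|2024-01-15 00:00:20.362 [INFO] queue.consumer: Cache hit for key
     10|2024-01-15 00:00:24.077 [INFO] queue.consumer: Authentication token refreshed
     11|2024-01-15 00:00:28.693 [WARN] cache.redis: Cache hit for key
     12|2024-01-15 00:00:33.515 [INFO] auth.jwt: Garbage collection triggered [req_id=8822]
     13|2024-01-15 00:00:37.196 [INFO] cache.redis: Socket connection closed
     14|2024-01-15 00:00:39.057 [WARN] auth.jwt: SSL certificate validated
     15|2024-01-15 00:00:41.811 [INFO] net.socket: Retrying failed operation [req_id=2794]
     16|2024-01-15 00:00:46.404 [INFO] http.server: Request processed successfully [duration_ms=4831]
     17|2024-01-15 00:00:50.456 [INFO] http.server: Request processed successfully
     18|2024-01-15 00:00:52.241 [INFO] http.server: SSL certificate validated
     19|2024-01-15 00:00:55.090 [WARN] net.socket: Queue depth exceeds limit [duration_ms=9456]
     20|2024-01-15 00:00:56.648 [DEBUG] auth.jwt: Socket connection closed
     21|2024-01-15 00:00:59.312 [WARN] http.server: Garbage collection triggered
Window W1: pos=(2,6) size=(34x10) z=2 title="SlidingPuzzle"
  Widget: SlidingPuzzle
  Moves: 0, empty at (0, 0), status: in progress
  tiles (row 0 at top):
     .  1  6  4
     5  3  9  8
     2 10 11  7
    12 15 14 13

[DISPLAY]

┃ FileEditor                 ┃      
━━━━━━━━━━━━━━━━━━━┓─────────┨      
e                  ┃.768 [DE▲┃      
───────────────────┨.238 [IN█┃      
──┬────┐           ┃.587 [WA░┃      
6 │  4 │           ┃.106 [DE░┃      
──┼────┤           ┃.963 [WA░┃      
9 │  8 │           ┃.684 [DE░┃      
──┼────┤           ┃.557 [IN░┃      
1 │  7 │           ┃.476 [WA░┃      
━━━━━━━━━━━━━━━━━━━┛.362 [IN░┃      
┃2024-01-15 00:00:24.077 [IN░┃      
┃2024-01-15 00:00:28.693 [WA░┃      
┃2024-01-15 00:00:33.515 [IN░┃      
┃2024-01-15 00:00:37.196 [IN░┃      
┃2024-01-15 00:00:39.057 [WA▼┃      
┗━━━━━━━━━━━━━━━━━━━━━━━━━━━━┛      
                                    
                                    
                                    
                                    
                                    
                                    


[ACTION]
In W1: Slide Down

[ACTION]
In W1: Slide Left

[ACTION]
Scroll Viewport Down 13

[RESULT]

━━━━━━━━━━━━━━━━━━━┓─────────┨      
e                  ┃.768 [DE▲┃      
───────────────────┨.238 [IN█┃      
──┬────┐           ┃.587 [WA░┃      
6 │  4 │           ┃.106 [DE░┃      
──┼────┤           ┃.963 [WA░┃      
9 │  8 │           ┃.684 [DE░┃      
──┼────┤           ┃.557 [IN░┃      
1 │  7 │           ┃.476 [WA░┃      
━━━━━━━━━━━━━━━━━━━┛.362 [IN░┃      
┃2024-01-15 00:00:24.077 [IN░┃      
┃2024-01-15 00:00:28.693 [WA░┃      
┃2024-01-15 00:00:33.515 [IN░┃      
┃2024-01-15 00:00:37.196 [IN░┃      
┃2024-01-15 00:00:39.057 [WA▼┃      
┗━━━━━━━━━━━━━━━━━━━━━━━━━━━━┛      
                                    
                                    
                                    
                                    
                                    
                                    
                                    


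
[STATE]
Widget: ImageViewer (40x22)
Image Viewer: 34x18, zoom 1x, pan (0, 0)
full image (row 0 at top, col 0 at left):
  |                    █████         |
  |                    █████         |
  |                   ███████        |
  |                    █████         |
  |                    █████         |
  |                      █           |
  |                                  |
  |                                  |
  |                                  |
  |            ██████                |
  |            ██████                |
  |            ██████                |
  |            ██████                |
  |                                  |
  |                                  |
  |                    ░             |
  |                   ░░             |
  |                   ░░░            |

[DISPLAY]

                    █████               
                    █████               
                   ███████              
                    █████               
                    █████               
                      █                 
                                        
                                        
                                        
            ██████                      
            ██████                      
            ██████                      
            ██████                      
                                        
                                        
                    ░                   
                   ░░                   
                   ░░░                  
                                        
                                        
                                        
                                        


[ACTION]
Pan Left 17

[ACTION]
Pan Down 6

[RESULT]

                                        
                                        
                                        
            ██████                      
            ██████                      
            ██████                      
            ██████                      
                                        
                                        
                    ░                   
                   ░░                   
                   ░░░                  
                                        
                                        
                                        
                                        
                                        
                                        
                                        
                                        
                                        
                                        


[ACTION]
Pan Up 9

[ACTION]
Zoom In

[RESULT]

                                        
                                        
                                        
                                        
                                      ██
                                      ██
                                        
                                        
                                        
                                        
                                        
                                        
                                        
                                        
                                        
                                        
                                        
                                        
                        ████████████    
                        ████████████    
                        ████████████    
                        ████████████    


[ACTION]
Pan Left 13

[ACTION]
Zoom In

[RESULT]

                                        
                                        
                                        
                                        
                                        
                                        
                                        
                                        
                                        
                                        
                                        
                                        
                                        
                                        
                                        
                                        
                                        
                                        
                                        
                                        
                                        
                                        


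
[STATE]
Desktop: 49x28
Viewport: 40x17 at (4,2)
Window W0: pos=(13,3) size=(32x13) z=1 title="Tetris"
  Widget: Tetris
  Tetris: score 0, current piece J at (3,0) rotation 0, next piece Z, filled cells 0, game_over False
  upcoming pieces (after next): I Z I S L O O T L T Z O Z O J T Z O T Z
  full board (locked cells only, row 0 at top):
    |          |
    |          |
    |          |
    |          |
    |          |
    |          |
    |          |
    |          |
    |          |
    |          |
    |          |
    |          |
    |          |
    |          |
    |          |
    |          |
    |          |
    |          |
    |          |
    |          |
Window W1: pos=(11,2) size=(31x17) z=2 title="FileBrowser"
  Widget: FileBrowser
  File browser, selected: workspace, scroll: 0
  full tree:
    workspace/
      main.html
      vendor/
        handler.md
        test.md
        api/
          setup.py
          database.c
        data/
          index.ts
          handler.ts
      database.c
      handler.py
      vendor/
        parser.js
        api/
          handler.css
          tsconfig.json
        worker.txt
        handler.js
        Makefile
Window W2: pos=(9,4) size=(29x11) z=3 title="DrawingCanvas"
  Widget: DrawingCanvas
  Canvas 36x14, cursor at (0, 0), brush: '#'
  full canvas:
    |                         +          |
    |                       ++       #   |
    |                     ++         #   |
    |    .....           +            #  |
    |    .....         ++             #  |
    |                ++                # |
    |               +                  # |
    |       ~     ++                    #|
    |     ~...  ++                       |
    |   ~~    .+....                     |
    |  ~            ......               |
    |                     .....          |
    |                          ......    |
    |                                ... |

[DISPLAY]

       ┏━━━━━━━━━━━━━━━━━━━━━━━━━━━━━┓  
       ┃ FileBrowser                 ┃━━
     ┏━━━━━━━━━━━━━━━━━━━━━━━━━━━┓───┨  
     ┃ DrawingCanvas             ┃   ┃──
     ┠───────────────────────────┨   ┃  
     ┃+                        + ┃   ┃  
     ┃                       ++  ┃   ┃  
     ┃                     ++    ┃   ┃  
     ┃    .....           +      ┃   ┃  
     ┃    .....         ++       ┃   ┃  
     ┃                ++         ┃   ┃  
     ┃               +           ┃   ┃  
     ┗━━━━━━━━━━━━━━━━━━━━━━━━━━━┛   ┃  
       ┃                             ┃━━
       ┃                             ┃  
       ┃                             ┃  
       ┗━━━━━━━━━━━━━━━━━━━━━━━━━━━━━┛  


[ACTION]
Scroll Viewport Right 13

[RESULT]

  ┏━━━━━━━━━━━━━━━━━━━━━━━━━━━━━┓       
  ┃ FileBrowser                 ┃━━┓    
┏━━━━━━━━━━━━━━━━━━━━━━━━━━━┓───┨  ┃    
┃ DrawingCanvas             ┃   ┃──┨    
┠───────────────────────────┨   ┃  ┃    
┃+                        + ┃   ┃  ┃    
┃                       ++  ┃   ┃  ┃    
┃                     ++    ┃   ┃  ┃    
┃    .....           +      ┃   ┃  ┃    
┃    .....         ++       ┃   ┃  ┃    
┃                ++         ┃   ┃  ┃    
┃               +           ┃   ┃  ┃    
┗━━━━━━━━━━━━━━━━━━━━━━━━━━━┛   ┃  ┃    
  ┃                             ┃━━┛    
  ┃                             ┃       
  ┃                             ┃       
  ┗━━━━━━━━━━━━━━━━━━━━━━━━━━━━━┛       


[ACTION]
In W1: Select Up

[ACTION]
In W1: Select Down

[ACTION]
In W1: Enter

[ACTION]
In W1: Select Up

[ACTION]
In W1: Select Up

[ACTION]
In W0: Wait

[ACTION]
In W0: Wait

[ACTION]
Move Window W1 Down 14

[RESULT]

                                        
    ┏━━━━━━━━━━━━━━━━━━━━━━━━━━━━━━┓    
┏━━━━━━━━━━━━━━━━━━━━━━━━━━━┓      ┃    
┃ DrawingCanvas             ┃──────┨    
┠───────────────────────────┨      ┃    
┃+                        + ┃      ┃    
┃                       ++  ┃      ┃    
┃                     ++    ┃      ┃    
┃    .....           +      ┃      ┃    
┃    .....         ++       ┃━━━┓  ┃    
┃                ++         ┃   ┃  ┃    
┃               +           ┃───┨  ┃    
┗━━━━━━━━━━━━━━━━━━━━━━━━━━━┛   ┃  ┃    
  ┃    main.html                ┃━━┛    
  ┃    [+] vendor/              ┃       
  ┃    database.c               ┃       
  ┃    handler.py               ┃       


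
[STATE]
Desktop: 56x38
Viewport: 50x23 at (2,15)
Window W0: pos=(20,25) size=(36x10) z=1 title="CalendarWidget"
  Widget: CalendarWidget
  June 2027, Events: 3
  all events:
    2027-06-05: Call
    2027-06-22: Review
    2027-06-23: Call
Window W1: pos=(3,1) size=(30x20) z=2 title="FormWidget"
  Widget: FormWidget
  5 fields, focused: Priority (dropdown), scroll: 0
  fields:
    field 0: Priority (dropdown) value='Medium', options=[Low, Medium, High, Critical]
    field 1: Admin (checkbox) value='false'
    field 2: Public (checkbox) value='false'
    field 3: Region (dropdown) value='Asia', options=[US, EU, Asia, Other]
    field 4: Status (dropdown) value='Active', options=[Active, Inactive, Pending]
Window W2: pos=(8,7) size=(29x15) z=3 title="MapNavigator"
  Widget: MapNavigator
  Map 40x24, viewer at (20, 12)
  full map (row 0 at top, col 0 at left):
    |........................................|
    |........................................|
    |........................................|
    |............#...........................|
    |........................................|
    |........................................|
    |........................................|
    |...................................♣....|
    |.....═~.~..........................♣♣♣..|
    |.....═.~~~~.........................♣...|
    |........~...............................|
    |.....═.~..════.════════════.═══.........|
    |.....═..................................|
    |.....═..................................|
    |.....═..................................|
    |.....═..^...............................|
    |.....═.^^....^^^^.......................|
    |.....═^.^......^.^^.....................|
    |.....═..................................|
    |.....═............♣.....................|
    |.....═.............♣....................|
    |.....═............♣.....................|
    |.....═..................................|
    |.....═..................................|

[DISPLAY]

 ┃    ┃.............@.............┃               
 ┃    ┃...........................┃               
 ┃    ┃...........................┃               
 ┃    ┃.^.........................┃               
 ┃    ┃^^....^^^^.................┃               
 ┗━━━━┃.^......^.^^...............┃               
      ┗━━━━━━━━━━━━━━━━━━━━━━━━━━━┛               
                                                  
                                                  
                                                  
                  ┏━━━━━━━━━━━━━━━━━━━━━━━━━━━━━━━
                  ┃ CalendarWidget                
                  ┠───────────────────────────────
                  ┃            June 2027          
                  ┃Mo Tu We Th Fr Sa Su           
                  ┃    1  2  3  4  5*  6          
                  ┃ 7  8  9 10 11 12 13           
                  ┃14 15 16 17 18 19 20           
                  ┃21 22* 23* 24 25 26 27         
                  ┗━━━━━━━━━━━━━━━━━━━━━━━━━━━━━━━
                                                  
                                                  
                                                  


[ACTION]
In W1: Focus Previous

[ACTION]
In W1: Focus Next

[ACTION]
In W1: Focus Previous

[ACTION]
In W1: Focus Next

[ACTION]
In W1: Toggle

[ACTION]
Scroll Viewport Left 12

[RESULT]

   ┃    ┃.............@.............┃             
   ┃    ┃...........................┃             
   ┃    ┃...........................┃             
   ┃    ┃.^.........................┃             
   ┃    ┃^^....^^^^.................┃             
   ┗━━━━┃.^......^.^^...............┃             
        ┗━━━━━━━━━━━━━━━━━━━━━━━━━━━┛             
                                                  
                                                  
                                                  
                    ┏━━━━━━━━━━━━━━━━━━━━━━━━━━━━━
                    ┃ CalendarWidget              
                    ┠─────────────────────────────
                    ┃            June 2027        
                    ┃Mo Tu We Th Fr Sa Su         
                    ┃    1  2  3  4  5*  6        
                    ┃ 7  8  9 10 11 12 13         
                    ┃14 15 16 17 18 19 20         
                    ┃21 22* 23* 24 25 26 27       
                    ┗━━━━━━━━━━━━━━━━━━━━━━━━━━━━━
                                                  
                                                  
                                                  


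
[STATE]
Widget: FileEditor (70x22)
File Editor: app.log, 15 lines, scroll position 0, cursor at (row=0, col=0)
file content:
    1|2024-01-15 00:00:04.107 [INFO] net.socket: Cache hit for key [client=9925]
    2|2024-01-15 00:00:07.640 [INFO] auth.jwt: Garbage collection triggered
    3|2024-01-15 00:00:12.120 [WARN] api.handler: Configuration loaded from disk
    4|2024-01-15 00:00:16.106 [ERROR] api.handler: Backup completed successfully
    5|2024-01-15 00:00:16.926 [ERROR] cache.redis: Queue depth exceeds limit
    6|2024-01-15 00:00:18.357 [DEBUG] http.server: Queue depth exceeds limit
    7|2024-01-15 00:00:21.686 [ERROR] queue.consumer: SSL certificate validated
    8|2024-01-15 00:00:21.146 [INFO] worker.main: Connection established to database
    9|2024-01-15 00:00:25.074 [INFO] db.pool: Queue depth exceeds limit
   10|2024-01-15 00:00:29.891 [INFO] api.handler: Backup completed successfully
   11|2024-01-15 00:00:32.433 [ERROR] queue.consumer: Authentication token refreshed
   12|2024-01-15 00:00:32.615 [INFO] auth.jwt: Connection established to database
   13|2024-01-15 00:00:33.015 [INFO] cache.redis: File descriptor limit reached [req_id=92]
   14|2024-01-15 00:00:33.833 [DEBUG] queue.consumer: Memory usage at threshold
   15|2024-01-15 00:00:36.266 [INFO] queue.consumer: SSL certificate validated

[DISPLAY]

█024-01-15 00:00:04.107 [INFO] net.socket: Cache hit for key [client=▲
2024-01-15 00:00:07.640 [INFO] auth.jwt: Garbage collection triggered█
2024-01-15 00:00:12.120 [WARN] api.handler: Configuration loaded from░
2024-01-15 00:00:16.106 [ERROR] api.handler: Backup completed success░
2024-01-15 00:00:16.926 [ERROR] cache.redis: Queue depth exceeds limi░
2024-01-15 00:00:18.357 [DEBUG] http.server: Queue depth exceeds limi░
2024-01-15 00:00:21.686 [ERROR] queue.consumer: SSL certificate valid░
2024-01-15 00:00:21.146 [INFO] worker.main: Connection established to░
2024-01-15 00:00:25.074 [INFO] db.pool: Queue depth exceeds limit    ░
2024-01-15 00:00:29.891 [INFO] api.handler: Backup completed successf░
2024-01-15 00:00:32.433 [ERROR] queue.consumer: Authentication token ░
2024-01-15 00:00:32.615 [INFO] auth.jwt: Connection established to da░
2024-01-15 00:00:33.015 [INFO] cache.redis: File descriptor limit rea░
2024-01-15 00:00:33.833 [DEBUG] queue.consumer: Memory usage at thres░
2024-01-15 00:00:36.266 [INFO] queue.consumer: SSL certificate valida░
                                                                     ░
                                                                     ░
                                                                     ░
                                                                     ░
                                                                     ░
                                                                     ░
                                                                     ▼


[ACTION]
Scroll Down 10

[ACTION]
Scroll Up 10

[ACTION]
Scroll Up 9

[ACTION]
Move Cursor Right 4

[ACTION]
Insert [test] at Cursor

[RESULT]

2024test█01-15 00:00:04.107 [INFO] net.socket: Cache hit for key [cli▲
2024-01-15 00:00:07.640 [INFO] auth.jwt: Garbage collection triggered█
2024-01-15 00:00:12.120 [WARN] api.handler: Configuration loaded from░
2024-01-15 00:00:16.106 [ERROR] api.handler: Backup completed success░
2024-01-15 00:00:16.926 [ERROR] cache.redis: Queue depth exceeds limi░
2024-01-15 00:00:18.357 [DEBUG] http.server: Queue depth exceeds limi░
2024-01-15 00:00:21.686 [ERROR] queue.consumer: SSL certificate valid░
2024-01-15 00:00:21.146 [INFO] worker.main: Connection established to░
2024-01-15 00:00:25.074 [INFO] db.pool: Queue depth exceeds limit    ░
2024-01-15 00:00:29.891 [INFO] api.handler: Backup completed successf░
2024-01-15 00:00:32.433 [ERROR] queue.consumer: Authentication token ░
2024-01-15 00:00:32.615 [INFO] auth.jwt: Connection established to da░
2024-01-15 00:00:33.015 [INFO] cache.redis: File descriptor limit rea░
2024-01-15 00:00:33.833 [DEBUG] queue.consumer: Memory usage at thres░
2024-01-15 00:00:36.266 [INFO] queue.consumer: SSL certificate valida░
                                                                     ░
                                                                     ░
                                                                     ░
                                                                     ░
                                                                     ░
                                                                     ░
                                                                     ▼


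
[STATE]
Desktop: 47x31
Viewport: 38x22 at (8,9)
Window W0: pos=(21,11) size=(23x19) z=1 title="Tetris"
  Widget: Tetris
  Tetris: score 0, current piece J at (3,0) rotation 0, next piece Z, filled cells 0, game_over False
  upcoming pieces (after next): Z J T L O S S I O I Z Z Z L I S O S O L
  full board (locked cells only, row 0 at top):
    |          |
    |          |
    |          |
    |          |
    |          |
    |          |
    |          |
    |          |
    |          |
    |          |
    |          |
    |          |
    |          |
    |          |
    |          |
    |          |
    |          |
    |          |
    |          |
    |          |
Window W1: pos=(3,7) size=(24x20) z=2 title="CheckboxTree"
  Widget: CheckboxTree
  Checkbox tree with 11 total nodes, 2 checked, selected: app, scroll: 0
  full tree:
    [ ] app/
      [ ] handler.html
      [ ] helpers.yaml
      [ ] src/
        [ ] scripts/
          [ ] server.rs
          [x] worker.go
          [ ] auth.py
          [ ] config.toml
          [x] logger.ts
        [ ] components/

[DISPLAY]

──────────────────┨                   
 app/             ┃                   
 ] handler.html   ┃━━━━━━━━━━━━━━━━┓  
 ] helpers.yaml   ┃is              ┃  
-] src/           ┃────────────────┨  
 [-] scripts/     ┃     │Next:     ┃  
   [ ] server.rs  ┃     │▓▓        ┃  
   [x] worker.go  ┃     │ ▓▓       ┃  
   [ ] auth.py    ┃     │          ┃  
   [ ] config.toml┃     │          ┃  
   [x] logger.ts  ┃     │          ┃  
 [ ] components/  ┃     │Score:    ┃  
                  ┃     │0         ┃  
                  ┃     │          ┃  
                  ┃     │          ┃  
                  ┃     │          ┃  
                  ┃     │          ┃  
━━━━━━━━━━━━━━━━━━┛     │          ┃  
             ┃          │          ┃  
             ┃          │          ┃  
             ┗━━━━━━━━━━━━━━━━━━━━━┛  
                                      


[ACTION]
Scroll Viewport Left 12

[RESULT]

   ┠──────────────────────┨           
   ┃>[-] app/             ┃           
   ┃   [ ] handler.html   ┃━━━━━━━━━━━
   ┃   [ ] helpers.yaml   ┃is         
   ┃   [-] src/           ┃───────────
   ┃     [-] scripts/     ┃     │Next:
   ┃       [ ] server.rs  ┃     │▓▓   
   ┃       [x] worker.go  ┃     │ ▓▓  
   ┃       [ ] auth.py    ┃     │     
   ┃       [ ] config.toml┃     │     
   ┃       [x] logger.ts  ┃     │     
   ┃     [ ] components/  ┃     │Score
   ┃                      ┃     │0    
   ┃                      ┃     │     
   ┃                      ┃     │     
   ┃                      ┃     │     
   ┃                      ┃     │     
   ┗━━━━━━━━━━━━━━━━━━━━━━┛     │     
                     ┃          │     
                     ┃          │     
                     ┗━━━━━━━━━━━━━━━━
                                      


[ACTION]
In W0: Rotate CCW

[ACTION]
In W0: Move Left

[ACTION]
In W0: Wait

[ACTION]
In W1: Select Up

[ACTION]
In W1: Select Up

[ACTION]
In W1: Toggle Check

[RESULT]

   ┠──────────────────────┨           
   ┃>[x] app/             ┃           
   ┃   [x] handler.html   ┃━━━━━━━━━━━
   ┃   [x] helpers.yaml   ┃is         
   ┃   [x] src/           ┃───────────
   ┃     [x] scripts/     ┃     │Next:
   ┃       [x] server.rs  ┃     │▓▓   
   ┃       [x] worker.go  ┃     │ ▓▓  
   ┃       [x] auth.py    ┃     │     
   ┃       [x] config.toml┃     │     
   ┃       [x] logger.ts  ┃     │     
   ┃     [x] components/  ┃     │Score
   ┃                      ┃     │0    
   ┃                      ┃     │     
   ┃                      ┃     │     
   ┃                      ┃     │     
   ┃                      ┃     │     
   ┗━━━━━━━━━━━━━━━━━━━━━━┛     │     
                     ┃          │     
                     ┃          │     
                     ┗━━━━━━━━━━━━━━━━
                                      
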